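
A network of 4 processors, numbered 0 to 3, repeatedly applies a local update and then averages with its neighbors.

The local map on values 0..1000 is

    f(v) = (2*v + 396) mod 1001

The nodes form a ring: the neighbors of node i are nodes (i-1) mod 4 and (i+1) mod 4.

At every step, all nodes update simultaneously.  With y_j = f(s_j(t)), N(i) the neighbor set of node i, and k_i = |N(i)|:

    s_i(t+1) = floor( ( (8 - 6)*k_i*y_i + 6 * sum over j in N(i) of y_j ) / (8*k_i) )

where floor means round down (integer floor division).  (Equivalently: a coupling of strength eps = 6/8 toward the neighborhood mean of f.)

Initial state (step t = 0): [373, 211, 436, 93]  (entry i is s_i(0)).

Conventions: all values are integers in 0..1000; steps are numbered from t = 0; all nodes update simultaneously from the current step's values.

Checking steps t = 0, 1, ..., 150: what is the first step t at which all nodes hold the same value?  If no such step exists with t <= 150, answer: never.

Simulating step by step:
t=0: [373, 211, 436, 93]  (not all equal)
t=1: [560, 357, 591, 298]  (not all equal)
t=2: [541, 436, 557, 657]  (not all equal)
t=3: [485, 436, 493, 547]  (not all equal)
t=4: [374, 346, 378, 402]  (not all equal)
t=5: [143, 132, 145, 160]  (not all equal)
t=6: [686, 678, 687, 692]  (not all equal)
t=7: [765, 763, 766, 770]  (not all equal)
t=8: [927, 924, 927, 928]  (not all equal)
t=9: [246, 246, 246, 248]  (not all equal)
t=10: [889, 888, 889, 889]  (not all equal)
t=11: [171, 171, 171, 172]  (not all equal)
t=12: [738, 738, 738, 738]  (all equal)

Answer: 12
Key observation: Synchronization is absorbing here: once all nodes are equal they stay equal, and step 12 is the first all-equal step.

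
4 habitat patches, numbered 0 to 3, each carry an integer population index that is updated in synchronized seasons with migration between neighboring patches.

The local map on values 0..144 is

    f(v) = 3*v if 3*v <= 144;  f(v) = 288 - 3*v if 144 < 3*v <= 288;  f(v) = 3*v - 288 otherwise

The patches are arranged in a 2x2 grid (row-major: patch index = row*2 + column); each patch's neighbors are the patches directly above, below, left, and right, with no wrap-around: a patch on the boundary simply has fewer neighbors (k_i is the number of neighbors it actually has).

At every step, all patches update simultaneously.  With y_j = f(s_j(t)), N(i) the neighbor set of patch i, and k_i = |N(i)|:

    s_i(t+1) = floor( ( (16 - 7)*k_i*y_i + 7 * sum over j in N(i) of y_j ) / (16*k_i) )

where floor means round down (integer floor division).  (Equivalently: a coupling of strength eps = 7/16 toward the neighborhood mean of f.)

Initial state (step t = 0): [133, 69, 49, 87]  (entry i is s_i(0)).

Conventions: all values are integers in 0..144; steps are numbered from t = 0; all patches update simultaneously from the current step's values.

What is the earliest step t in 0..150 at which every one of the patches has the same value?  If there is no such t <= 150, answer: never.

Simulating step by step:
t=0: [133, 69, 49, 87]  (not all equal)
t=1: [111, 75, 109, 63]  (not all equal)
t=2: [47, 66, 53, 78]  (not all equal)
t=3: [127, 93, 115, 78]  (not all equal)
t=4: [66, 37, 64, 44]  (not all equal)
t=5: [95, 111, 102, 119]  (not all equal)
t=6: [15, 41, 25, 52]  (not all equal)
t=7: [68, 107, 80, 117]  (not all equal)
t=8: [64, 50, 59, 53]  (not all equal)
t=9: [108, 126, 111, 127]  (not all equal)
t=10: [49, 78, 53, 81]  (not all equal)
t=11: [119, 71, 113, 65]  (not all equal)
t=12: [66, 77, 64, 79]  (not all equal)
t=13: [84, 62, 84, 62]  (not all equal)
t=14: [50, 87, 50, 87]  (not all equal)
t=15: [113, 51, 113, 51]  (not all equal)
t=16: [69, 116, 69, 116]  (not all equal)
t=17: [76, 64, 76, 64]  (not all equal)
t=18: [67, 88, 67, 88]  (not all equal)
t=19: [73, 37, 73, 37]  (not all equal)
t=20: [78, 101, 78, 101]  (not all equal)
t=21: [45, 23, 45, 23]  (not all equal)
t=22: [120, 83, 120, 83]  (not all equal)
t=23: [64, 46, 64, 46]  (not all equal)
t=24: [105, 128, 105, 128]  (not all equal)
t=25: [42, 80, 42, 80]  (not all equal)
t=26: [108, 65, 108, 65]  (not all equal)
t=27: [48, 80, 48, 80]  (not all equal)
t=28: [123, 69, 123, 69]  (not all equal)
t=29: [81, 81, 81, 81]  (all equal)

Answer: 29
Key observation: Synchronization is absorbing here: once all patches are equal they stay equal, and step 29 is the first all-equal step.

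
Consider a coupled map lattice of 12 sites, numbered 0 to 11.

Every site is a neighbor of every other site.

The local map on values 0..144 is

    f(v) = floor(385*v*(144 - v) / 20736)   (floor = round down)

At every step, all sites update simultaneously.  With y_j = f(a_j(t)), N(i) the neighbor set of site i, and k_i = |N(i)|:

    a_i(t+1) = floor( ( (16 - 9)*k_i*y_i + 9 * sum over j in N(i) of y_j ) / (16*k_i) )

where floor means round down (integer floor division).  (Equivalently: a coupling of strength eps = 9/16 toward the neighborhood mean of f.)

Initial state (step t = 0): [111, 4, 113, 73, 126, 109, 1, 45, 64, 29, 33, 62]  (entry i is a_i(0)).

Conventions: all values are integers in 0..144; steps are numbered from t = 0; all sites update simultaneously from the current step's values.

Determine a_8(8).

Answer: a_8(8) = 90

Derivation:
t=0: [111, 4, 113, 73, 126, 109, 1, 45, 64, 29, 33, 62]
t=1: [64, 42, 63, 75, 54, 65, 39, 70, 75, 62, 64, 74]
t=2: [93, 86, 92, 93, 91, 93, 85, 93, 93, 92, 93, 93]
t=3: [88, 90, 88, 88, 88, 88, 90, 88, 88, 88, 88, 88]
t=4: [90, 90, 90, 90, 90, 90, 90, 90, 90, 90, 90, 90]
t=5: [90, 90, 90, 90, 90, 90, 90, 90, 90, 90, 90, 90]
t=6: [90, 90, 90, 90, 90, 90, 90, 90, 90, 90, 90, 90]
t=7: [90, 90, 90, 90, 90, 90, 90, 90, 90, 90, 90, 90]
t=8: [90, 90, 90, 90, 90, 90, 90, 90, 90, 90, 90, 90]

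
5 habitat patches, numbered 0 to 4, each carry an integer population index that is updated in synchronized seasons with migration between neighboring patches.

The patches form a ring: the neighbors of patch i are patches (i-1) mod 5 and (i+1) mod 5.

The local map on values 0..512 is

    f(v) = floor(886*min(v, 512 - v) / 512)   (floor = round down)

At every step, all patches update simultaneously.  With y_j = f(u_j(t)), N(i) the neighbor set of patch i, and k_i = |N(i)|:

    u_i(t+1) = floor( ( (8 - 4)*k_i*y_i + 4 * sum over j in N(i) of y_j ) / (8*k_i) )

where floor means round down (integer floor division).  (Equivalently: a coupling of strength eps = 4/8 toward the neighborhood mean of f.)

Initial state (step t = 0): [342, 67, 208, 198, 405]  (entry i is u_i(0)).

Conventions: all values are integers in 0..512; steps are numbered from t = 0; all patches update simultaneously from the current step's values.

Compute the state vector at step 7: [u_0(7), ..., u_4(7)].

Simulating step by step:
t=0: [342, 67, 208, 198, 405]
t=1: [222, 220, 293, 307, 251]
t=2: [395, 380, 372, 380, 401]
t=3: [206, 225, 235, 222, 203]
t=4: [363, 385, 396, 381, 360]
t=5: [249, 223, 211, 228, 252]
t=6: [420, 391, 377, 397, 424]
t=7: [169, 202, 218, 195, 165]

Answer: [169, 202, 218, 195, 165]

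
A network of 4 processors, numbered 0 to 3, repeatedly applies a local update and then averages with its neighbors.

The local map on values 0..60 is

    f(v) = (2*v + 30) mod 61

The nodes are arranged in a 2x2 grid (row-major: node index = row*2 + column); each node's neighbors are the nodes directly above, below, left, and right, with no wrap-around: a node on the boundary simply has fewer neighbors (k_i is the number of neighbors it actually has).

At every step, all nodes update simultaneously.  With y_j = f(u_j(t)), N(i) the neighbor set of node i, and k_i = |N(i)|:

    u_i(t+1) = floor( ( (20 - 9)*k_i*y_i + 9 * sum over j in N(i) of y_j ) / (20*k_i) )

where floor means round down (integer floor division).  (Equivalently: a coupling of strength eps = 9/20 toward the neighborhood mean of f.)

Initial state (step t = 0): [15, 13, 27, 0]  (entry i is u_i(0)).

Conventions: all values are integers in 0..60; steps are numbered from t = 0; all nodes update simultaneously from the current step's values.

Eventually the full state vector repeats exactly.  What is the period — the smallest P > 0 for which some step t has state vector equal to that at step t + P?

Simulating step by step:
t=0: [15, 13, 27, 0]
t=1: [50, 51, 32, 34]
t=2: [14, 15, 28, 30]
t=3: [51, 52, 33, 35]
t=4: [16, 17, 30, 32]
t=5: [7, 9, 23, 25]
t=6: [38, 40, 22, 24]
t=7: [38, 40, 21, 23]
t=8: [38, 40, 19, 21]
t=9: [37, 39, 16, 18]
t=10: [34, 36, 11, 13]
t=11: [41, 43, 49, 51]
t=12: [41, 43, 17, 19]
t=13: [41, 43, 14, 16]
t=14: [53, 41, 43, 25]
t=15: [31, 35, 37, 34]
t=16: [35, 36, 38, 38]
t=17: [40, 41, 43, 44]
t=18: [50, 51, 54, 55]
t=19: [10, 11, 14, 15]
t=20: [52, 53, 56, 57]
t=21: [14, 15, 18, 19]
t=22: [46, 47, 17, 18]
t=23: [1, 2, 2, 3]
t=24: [32, 34, 34, 35]
t=25: [34, 36, 36, 38]
t=26: [38, 41, 41, 43]
t=27: [47, 50, 50, 53]
t=28: [4, 8, 8, 11]
t=29: [41, 45, 45, 49]
t=30: [54, 45, 45, 29]
t=31: [35, 42, 42, 41]
t=32: [45, 49, 49, 51]
t=33: [35, 18, 18, 8]
t=34: [23, 21, 21, 27]
t=35: [13, 14, 14, 17]
t=36: [56, 45, 45, 27]
t=37: [37, 42, 42, 39]
t=38: [47, 49, 49, 49]
t=39: [3, 5, 5, 6]
t=40: [37, 39, 39, 41]
t=41: [44, 47, 47, 49]
t=42: [32, 15, 15, 4]
t=43: [45, 48, 48, 47]
t=44: [34, 15, 15, 2]
t=45: [47, 48, 48, 45]
t=46: [2, 15, 15, 34]
t=47: [45, 48, 48, 47]

Answer: 4
Key observation: The state at step 43, [45, 48, 48, 47], reappears at step 47 — and no state repeats earlier — so the cycle the system enters has period 4.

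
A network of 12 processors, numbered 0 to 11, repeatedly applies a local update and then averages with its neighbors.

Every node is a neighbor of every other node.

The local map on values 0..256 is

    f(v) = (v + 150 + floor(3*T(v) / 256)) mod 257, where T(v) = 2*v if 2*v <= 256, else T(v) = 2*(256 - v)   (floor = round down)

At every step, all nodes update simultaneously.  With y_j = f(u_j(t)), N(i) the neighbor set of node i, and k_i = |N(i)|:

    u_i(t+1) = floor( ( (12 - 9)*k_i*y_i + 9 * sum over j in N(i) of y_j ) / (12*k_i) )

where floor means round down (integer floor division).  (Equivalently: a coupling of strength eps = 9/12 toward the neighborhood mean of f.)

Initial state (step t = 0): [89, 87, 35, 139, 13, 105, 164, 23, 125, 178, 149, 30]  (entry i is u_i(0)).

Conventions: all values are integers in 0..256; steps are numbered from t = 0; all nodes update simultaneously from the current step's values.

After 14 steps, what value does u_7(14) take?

Answer: u_7(14) = 24

Derivation:
t=0: [89, 87, 35, 139, 13, 105, 164, 23, 125, 178, 149, 30]
t=1: [139, 139, 129, 102, 125, 96, 106, 127, 99, 109, 104, 128]
t=2: [86, 86, 84, 126, 83, 125, 80, 83, 125, 80, 126, 84]
t=3: [176, 176, 176, 137, 176, 137, 175, 176, 137, 175, 137, 176]
t=4: [59, 59, 59, 52, 59, 52, 59, 59, 52, 59, 52, 59]
t=5: [208, 208, 208, 206, 208, 206, 208, 208, 206, 208, 206, 208]
t=6: [101, 101, 101, 101, 101, 101, 101, 101, 101, 101, 101, 101]
t=7: [253, 253, 253, 253, 253, 253, 253, 253, 253, 253, 253, 253]
t=8: [146, 146, 146, 146, 146, 146, 146, 146, 146, 146, 146, 146]
t=9: [41, 41, 41, 41, 41, 41, 41, 41, 41, 41, 41, 41]
t=10: [191, 191, 191, 191, 191, 191, 191, 191, 191, 191, 191, 191]
t=11: [85, 85, 85, 85, 85, 85, 85, 85, 85, 85, 85, 85]
t=12: [236, 236, 236, 236, 236, 236, 236, 236, 236, 236, 236, 236]
t=13: [129, 129, 129, 129, 129, 129, 129, 129, 129, 129, 129, 129]
t=14: [24, 24, 24, 24, 24, 24, 24, 24, 24, 24, 24, 24]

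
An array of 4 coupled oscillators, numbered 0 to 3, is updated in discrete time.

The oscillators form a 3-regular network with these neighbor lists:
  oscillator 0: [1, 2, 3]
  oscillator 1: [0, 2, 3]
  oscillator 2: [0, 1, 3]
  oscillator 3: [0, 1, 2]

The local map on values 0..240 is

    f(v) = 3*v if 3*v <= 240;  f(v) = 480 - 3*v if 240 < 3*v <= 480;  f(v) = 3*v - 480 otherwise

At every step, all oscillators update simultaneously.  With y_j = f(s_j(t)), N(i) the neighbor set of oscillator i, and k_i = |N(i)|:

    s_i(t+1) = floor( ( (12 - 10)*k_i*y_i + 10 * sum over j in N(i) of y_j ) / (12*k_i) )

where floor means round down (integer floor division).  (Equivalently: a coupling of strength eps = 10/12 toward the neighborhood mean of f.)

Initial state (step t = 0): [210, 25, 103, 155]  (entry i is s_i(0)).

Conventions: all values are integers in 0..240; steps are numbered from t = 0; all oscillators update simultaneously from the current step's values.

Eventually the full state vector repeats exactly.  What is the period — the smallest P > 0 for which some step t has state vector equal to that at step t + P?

Answer: 8
Key observation: The state at step 5, [141, 141, 141, 141], reappears at step 13 — and no state repeats earlier — so the cycle the system enters has period 8.

Derivation:
t=0: [210, 25, 103, 155]
t=1: [97, 105, 95, 112]
t=2: [171, 174, 170, 176]
t=3: [38, 37, 39, 37]
t=4: [113, 113, 112, 113]
t=5: [141, 141, 141, 141]
t=6: [57, 57, 57, 57]
t=7: [171, 171, 171, 171]
t=8: [33, 33, 33, 33]
t=9: [99, 99, 99, 99]
t=10: [183, 183, 183, 183]
t=11: [69, 69, 69, 69]
t=12: [207, 207, 207, 207]
t=13: [141, 141, 141, 141]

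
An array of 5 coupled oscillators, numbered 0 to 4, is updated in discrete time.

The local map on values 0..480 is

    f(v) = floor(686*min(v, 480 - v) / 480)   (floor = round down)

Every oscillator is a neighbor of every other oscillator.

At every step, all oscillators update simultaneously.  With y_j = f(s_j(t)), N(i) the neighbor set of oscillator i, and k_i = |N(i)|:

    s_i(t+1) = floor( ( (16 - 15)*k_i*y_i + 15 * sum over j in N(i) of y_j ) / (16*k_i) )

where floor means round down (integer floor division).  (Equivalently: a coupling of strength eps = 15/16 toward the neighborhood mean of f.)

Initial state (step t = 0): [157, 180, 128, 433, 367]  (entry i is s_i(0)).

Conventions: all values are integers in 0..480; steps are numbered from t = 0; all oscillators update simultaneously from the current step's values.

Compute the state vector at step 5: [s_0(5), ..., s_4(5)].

Answer: [317, 317, 317, 317, 317]

Derivation:
t=0: [157, 180, 128, 433, 367]
t=1: [170, 164, 177, 197, 181]
t=2: [255, 256, 253, 248, 252]
t=3: [324, 324, 324, 323, 324]
t=4: [222, 222, 222, 222, 222]
t=5: [317, 317, 317, 317, 317]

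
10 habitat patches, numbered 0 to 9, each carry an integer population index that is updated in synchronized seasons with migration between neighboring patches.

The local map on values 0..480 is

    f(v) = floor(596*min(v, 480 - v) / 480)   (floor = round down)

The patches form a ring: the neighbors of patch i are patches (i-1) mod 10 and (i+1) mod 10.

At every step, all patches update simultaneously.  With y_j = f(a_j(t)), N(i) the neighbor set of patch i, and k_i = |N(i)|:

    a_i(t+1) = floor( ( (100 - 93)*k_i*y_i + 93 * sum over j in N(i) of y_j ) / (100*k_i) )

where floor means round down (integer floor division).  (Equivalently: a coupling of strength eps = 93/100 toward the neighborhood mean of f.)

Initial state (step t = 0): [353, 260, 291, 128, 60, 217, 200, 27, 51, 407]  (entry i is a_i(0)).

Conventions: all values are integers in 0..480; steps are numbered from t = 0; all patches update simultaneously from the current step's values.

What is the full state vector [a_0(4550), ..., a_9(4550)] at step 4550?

Answer: [242, 242, 242, 242, 242, 242, 242, 242, 242, 242]
Key observation: The state at step 39, [295, 295, 295, 295, 295, 295, 295, 295, 295, 295], reappears at step 47: the system is in a cycle of period 8 from step 39 on.  Therefore the state at step 4550 equals the state at step 39 + ((4550 - 39) mod 8) = 46, which is [242, 242, 242, 242, 242, 242, 242, 242, 242, 242].

Derivation:
t=0: [353, 260, 291, 128, 60, 217, 200, 27, 51, 407]
t=1: [179, 200, 216, 154, 203, 168, 157, 146, 61, 108]
t=2: [193, 245, 222, 255, 203, 221, 194, 137, 151, 147]
t=3: [236, 259, 284, 264, 274, 247, 223, 210, 176, 210]
t=4: [268, 268, 269, 250, 276, 267, 274, 247, 257, 255]
t=5: [270, 262, 273, 258, 272, 254, 274, 267, 283, 270]
t=6: [264, 259, 271, 258, 276, 258, 270, 250, 260, 252]
t=7: [277, 264, 273, 257, 273, 257, 278, 267, 283, 271]
t=8: [262, 255, 270, 258, 274, 255, 268, 248, 260, 248]
t=9: [282, 265, 275, 258, 275, 260, 282, 269, 286, 272]
t=10: [260, 250, 269, 255, 272, 251, 265, 243, 258, 243]
t=11: [288, 268, 280, 260, 279, 263, 287, 272, 292, 275]
t=12: [257, 244, 266, 250, 269, 245, 261, 237, 254, 236]
t=13: [291, 272, 287, 264, 286, 267, 290, 276, 292, 279]
t=14: [252, 238, 261, 241, 264, 239, 256, 235, 249, 234]
t=15: [291, 278, 293, 271, 294, 274, 292, 282, 290, 284]
t=16: [245, 234, 252, 232, 255, 233, 248, 234, 243, 235]
t=17: [290, 287, 288, 281, 287, 283, 289, 290, 290, 292]
t=18: [235, 236, 242, 239, 245, 238, 239, 235, 234, 234]
t=19: [291, 293, 294, 293, 295, 293, 293, 292, 290, 290]
t=20: [233, 232, 231, 229, 231, 230, 232, 233, 234, 234]
t=21: [289, 287, 286, 285, 284, 286, 287, 289, 289, 289]
t=22: [237, 238, 240, 241, 241, 240, 238, 237, 237, 237]
t=23: [294, 295, 295, 296, 296, 295, 295, 294, 294, 294]
t=24: [229, 229, 228, 228, 228, 228, 229, 229, 230, 230]
t=25: [284, 283, 283, 283, 283, 283, 283, 284, 284, 284]
t=26: [243, 243, 244, 244, 244, 244, 243, 243, 243, 243]
t=27: [294, 293, 293, 293, 293, 293, 293, 294, 294, 294]
t=28: [230, 231, 232, 232, 232, 232, 231, 230, 230, 230]
t=29: [285, 286, 287, 288, 288, 287, 286, 285, 285, 285]
t=30: [241, 240, 239, 238, 238, 239, 240, 241, 242, 242]
t=31: [296, 296, 296, 295, 295, 296, 296, 296, 295, 295]
t=32: [228, 228, 228, 228, 228, 228, 228, 228, 228, 228]
t=33: [283, 283, 283, 283, 283, 283, 283, 283, 283, 283]
t=34: [244, 244, 244, 244, 244, 244, 244, 244, 244, 244]
t=35: [293, 293, 293, 293, 293, 293, 293, 293, 293, 293]
t=36: [232, 232, 232, 232, 232, 232, 232, 232, 232, 232]
t=37: [288, 288, 288, 288, 288, 288, 288, 288, 288, 288]
t=38: [238, 238, 238, 238, 238, 238, 238, 238, 238, 238]
t=39: [295, 295, 295, 295, 295, 295, 295, 295, 295, 295]
t=40: [229, 229, 229, 229, 229, 229, 229, 229, 229, 229]
t=41: [284, 284, 284, 284, 284, 284, 284, 284, 284, 284]
t=42: [243, 243, 243, 243, 243, 243, 243, 243, 243, 243]
t=43: [294, 294, 294, 294, 294, 294, 294, 294, 294, 294]
t=44: [230, 230, 230, 230, 230, 230, 230, 230, 230, 230]
t=45: [285, 285, 285, 285, 285, 285, 285, 285, 285, 285]
t=46: [242, 242, 242, 242, 242, 242, 242, 242, 242, 242]
t=47: [295, 295, 295, 295, 295, 295, 295, 295, 295, 295]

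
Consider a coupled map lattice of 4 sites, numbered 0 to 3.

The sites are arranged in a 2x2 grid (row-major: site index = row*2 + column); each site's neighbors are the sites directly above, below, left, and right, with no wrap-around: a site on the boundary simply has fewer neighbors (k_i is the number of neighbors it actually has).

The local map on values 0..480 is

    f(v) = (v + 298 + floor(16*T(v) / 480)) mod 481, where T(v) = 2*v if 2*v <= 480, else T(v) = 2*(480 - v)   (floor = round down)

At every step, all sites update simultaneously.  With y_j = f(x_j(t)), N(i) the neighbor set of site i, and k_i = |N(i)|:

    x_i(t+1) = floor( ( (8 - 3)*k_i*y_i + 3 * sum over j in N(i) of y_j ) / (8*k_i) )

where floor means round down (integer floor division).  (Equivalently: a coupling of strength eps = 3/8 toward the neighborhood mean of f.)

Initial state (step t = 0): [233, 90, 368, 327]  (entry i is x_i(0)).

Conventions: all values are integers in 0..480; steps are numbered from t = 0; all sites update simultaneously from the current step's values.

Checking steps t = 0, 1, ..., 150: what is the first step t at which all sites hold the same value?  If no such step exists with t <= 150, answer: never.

Simulating step by step:
t=0: [233, 90, 368, 327]  (not all equal)
t=1: [150, 287, 161, 206]  (not all equal)
t=2: [395, 165, 385, 132]  (not all equal)
t=3: [263, 419, 252, 401]  (not all equal)
t=4: [119, 209, 111, 200]  (not all equal)
t=5: [350, 109, 345, 104]  (not all equal)
t=6: [219, 368, 216, 364]  (not all equal)
t=7: [76, 164, 74, 162]  (not all equal)
t=8: [395, 454, 394, 452]  (not all equal)
t=9: [227, 261, 226, 260]  (not all equal)
t=10: [65, 85, 64, 85]  (not all equal)
t=11: [370, 384, 370, 383]  (not all equal)
t=12: [196, 204, 196, 203]  (not all equal)
t=13: [27, 32, 27, 31]  (not all equal)
t=14: [327, 330, 326, 330]  (not all equal)
t=15: [154, 156, 153, 156]  (not all equal)
t=16: [462, 463, 461, 463]  (not all equal)
t=17: [280, 280, 279, 280]  (not all equal)
t=18: [109, 110, 109, 109]  (not all equal)
t=19: [414, 414, 414, 414]  (all equal)

Answer: 19
Key observation: Synchronization is absorbing here: once all sites are equal they stay equal, and step 19 is the first all-equal step.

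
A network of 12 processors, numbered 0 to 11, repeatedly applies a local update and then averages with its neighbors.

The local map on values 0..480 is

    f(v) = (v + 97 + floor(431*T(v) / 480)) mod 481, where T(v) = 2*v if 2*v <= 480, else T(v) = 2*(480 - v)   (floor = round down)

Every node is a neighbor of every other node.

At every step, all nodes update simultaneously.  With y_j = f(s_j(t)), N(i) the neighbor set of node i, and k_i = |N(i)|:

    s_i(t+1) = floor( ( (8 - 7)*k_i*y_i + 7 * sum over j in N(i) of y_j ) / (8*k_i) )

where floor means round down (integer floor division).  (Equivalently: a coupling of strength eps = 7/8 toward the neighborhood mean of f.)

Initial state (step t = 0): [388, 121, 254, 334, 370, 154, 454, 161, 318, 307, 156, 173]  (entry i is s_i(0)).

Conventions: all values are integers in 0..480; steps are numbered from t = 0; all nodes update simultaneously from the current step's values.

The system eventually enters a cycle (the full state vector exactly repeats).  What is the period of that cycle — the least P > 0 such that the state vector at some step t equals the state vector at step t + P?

Simulating step by step:
t=0: [388, 121, 254, 334, 370, 154, 454, 161, 318, 307, 156, 173]
t=1: [175, 187, 180, 177, 176, 169, 173, 170, 178, 178, 170, 172]
t=2: [105, 107, 106, 106, 106, 105, 105, 105, 106, 106, 105, 105]
t=3: [391, 391, 391, 391, 391, 391, 391, 391, 391, 391, 391, 391]
t=4: [166, 166, 166, 166, 166, 166, 166, 166, 166, 166, 166, 166]
t=5: [80, 80, 80, 80, 80, 80, 80, 80, 80, 80, 80, 80]
t=6: [320, 320, 320, 320, 320, 320, 320, 320, 320, 320, 320, 320]
t=7: [223, 223, 223, 223, 223, 223, 223, 223, 223, 223, 223, 223]
t=8: [239, 239, 239, 239, 239, 239, 239, 239, 239, 239, 239, 239]
t=9: [284, 284, 284, 284, 284, 284, 284, 284, 284, 284, 284, 284]
t=10: [251, 251, 251, 251, 251, 251, 251, 251, 251, 251, 251, 251]
t=11: [278, 278, 278, 278, 278, 278, 278, 278, 278, 278, 278, 278]
t=12: [256, 256, 256, 256, 256, 256, 256, 256, 256, 256, 256, 256]
t=13: [274, 274, 274, 274, 274, 274, 274, 274, 274, 274, 274, 274]
t=14: [259, 259, 259, 259, 259, 259, 259, 259, 259, 259, 259, 259]
t=15: [271, 271, 271, 271, 271, 271, 271, 271, 271, 271, 271, 271]
t=16: [262, 262, 262, 262, 262, 262, 262, 262, 262, 262, 262, 262]
t=17: [269, 269, 269, 269, 269, 269, 269, 269, 269, 269, 269, 269]
t=18: [263, 263, 263, 263, 263, 263, 263, 263, 263, 263, 263, 263]
t=19: [268, 268, 268, 268, 268, 268, 268, 268, 268, 268, 268, 268]
t=20: [264, 264, 264, 264, 264, 264, 264, 264, 264, 264, 264, 264]
t=21: [267, 267, 267, 267, 267, 267, 267, 267, 267, 267, 267, 267]
t=22: [265, 265, 265, 265, 265, 265, 265, 265, 265, 265, 265, 265]
t=23: [267, 267, 267, 267, 267, 267, 267, 267, 267, 267, 267, 267]

Answer: 2
Key observation: The state at step 21, [267, 267, 267, 267, 267, 267, 267, 267, 267, 267, 267, 267], reappears at step 23 — and no state repeats earlier — so the cycle the system enters has period 2.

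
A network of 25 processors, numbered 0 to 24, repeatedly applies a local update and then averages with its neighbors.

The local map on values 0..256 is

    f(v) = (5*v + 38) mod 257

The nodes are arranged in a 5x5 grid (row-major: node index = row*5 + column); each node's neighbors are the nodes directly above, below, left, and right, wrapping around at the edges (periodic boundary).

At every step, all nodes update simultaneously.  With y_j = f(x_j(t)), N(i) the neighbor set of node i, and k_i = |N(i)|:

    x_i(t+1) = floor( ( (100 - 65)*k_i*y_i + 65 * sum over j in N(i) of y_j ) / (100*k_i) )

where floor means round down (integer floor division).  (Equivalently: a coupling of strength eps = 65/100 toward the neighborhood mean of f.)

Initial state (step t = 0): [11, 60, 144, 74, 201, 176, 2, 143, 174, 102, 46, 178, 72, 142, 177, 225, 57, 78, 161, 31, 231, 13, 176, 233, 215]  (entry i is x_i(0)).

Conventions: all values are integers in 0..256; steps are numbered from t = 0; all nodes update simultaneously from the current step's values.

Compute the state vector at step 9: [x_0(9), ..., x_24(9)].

Simulating step by step:
t=0: [11, 60, 144, 74, 201, 176, 2, 143, 174, 102, 46, 178, 72, 142, 177, 225, 57, 78, 161, 31, 231, 13, 176, 233, 215]
t=1: [98, 107, 185, 145, 64, 81, 118, 176, 154, 85, 99, 98, 179, 163, 129, 117, 115, 129, 150, 139, 125, 110, 164, 135, 118]
t=2: [85, 84, 155, 173, 130, 122, 105, 133, 124, 152, 84, 68, 123, 91, 144, 117, 94, 118, 114, 143, 102, 89, 133, 145, 148]
t=3: [160, 155, 130, 145, 121, 125, 121, 126, 145, 122, 169, 146, 155, 183, 199, 155, 180, 149, 169, 157, 100, 188, 168, 155, 115]
t=4: [79, 108, 150, 183, 134, 123, 142, 150, 203, 133, 112, 162, 112, 130, 79, 72, 142, 73, 86, 60, 75, 127, 108, 106, 74]
t=5: [151, 117, 59, 110, 181, 159, 130, 64, 100, 152, 116, 130, 96, 141, 147, 139, 166, 147, 147, 138, 156, 139, 83, 117, 131]
t=6: [71, 117, 104, 87, 109, 74, 133, 80, 78, 51, 110, 122, 83, 85, 93, 151, 133, 49, 90, 140, 120, 149, 134, 111, 150]
t=7: [121, 100, 129, 134, 89, 123, 159, 160, 163, 116, 115, 152, 157, 209, 173, 106, 97, 140, 167, 162, 73, 104, 94, 134, 86]
t=8: [132, 74, 146, 176, 182, 112, 63, 82, 96, 130, 91, 45, 78, 79, 100, 72, 59, 145, 125, 108, 122, 85, 190, 191, 178]
t=9: [153, 173, 203, 158, 169, 141, 103, 152, 113, 107, 124, 96, 160, 118, 114, 132, 124, 186, 167, 98, 158, 166, 227, 186, 151]

Answer: [153, 173, 203, 158, 169, 141, 103, 152, 113, 107, 124, 96, 160, 118, 114, 132, 124, 186, 167, 98, 158, 166, 227, 186, 151]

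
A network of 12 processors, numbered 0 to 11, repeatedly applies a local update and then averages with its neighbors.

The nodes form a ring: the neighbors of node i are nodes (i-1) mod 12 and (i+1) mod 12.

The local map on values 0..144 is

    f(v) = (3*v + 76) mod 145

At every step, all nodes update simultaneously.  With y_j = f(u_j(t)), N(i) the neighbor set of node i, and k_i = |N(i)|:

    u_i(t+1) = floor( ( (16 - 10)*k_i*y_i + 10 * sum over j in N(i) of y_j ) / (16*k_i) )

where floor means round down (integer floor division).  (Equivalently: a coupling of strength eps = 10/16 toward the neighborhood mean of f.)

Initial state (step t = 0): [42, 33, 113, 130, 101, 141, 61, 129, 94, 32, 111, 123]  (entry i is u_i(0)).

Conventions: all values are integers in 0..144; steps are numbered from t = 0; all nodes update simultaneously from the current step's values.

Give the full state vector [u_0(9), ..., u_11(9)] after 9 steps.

Simulating step by step:
t=0: [42, 33, 113, 130, 101, 141, 61, 129, 94, 32, 111, 123]
t=1: [33, 68, 65, 78, 63, 87, 71, 67, 42, 68, 56, 58]
t=2: [86, 99, 95, 84, 65, 100, 109, 112, 104, 99, 112, 79]
t=3: [49, 67, 64, 75, 86, 106, 107, 111, 100, 99, 78, 60]
t=4: [105, 112, 90, 56, 52, 86, 109, 104, 95, 64, 68, 72]
t=5: [76, 94, 90, 81, 77, 79, 86, 94, 95, 110, 89, 74]
t=6: [29, 47, 51, 33, 22, 27, 44, 61, 84, 82, 58, 23]
t=7: [29, 58, 63, 81, 66, 68, 63, 74, 59, 56, 49, 38]
t=8: [53, 82, 86, 88, 99, 128, 89, 74, 73, 95, 74, 46]
t=9: [65, 53, 42, 58, 54, 51, 30, 21, 26, 30, 46, 56]

Answer: [65, 53, 42, 58, 54, 51, 30, 21, 26, 30, 46, 56]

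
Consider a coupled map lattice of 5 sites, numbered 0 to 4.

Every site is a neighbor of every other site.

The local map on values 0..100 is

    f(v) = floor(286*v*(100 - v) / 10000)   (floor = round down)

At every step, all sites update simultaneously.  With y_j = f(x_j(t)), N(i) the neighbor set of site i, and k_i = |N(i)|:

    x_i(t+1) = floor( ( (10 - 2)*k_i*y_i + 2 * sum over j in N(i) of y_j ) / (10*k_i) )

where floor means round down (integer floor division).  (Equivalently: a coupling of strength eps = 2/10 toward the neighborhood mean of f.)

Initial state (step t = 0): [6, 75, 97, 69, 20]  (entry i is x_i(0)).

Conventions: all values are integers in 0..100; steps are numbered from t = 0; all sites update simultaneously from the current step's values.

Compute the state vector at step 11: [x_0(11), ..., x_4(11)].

Simulating step by step:
t=0: [6, 75, 97, 69, 20]
t=1: [21, 48, 15, 54, 42]
t=2: [49, 67, 41, 67, 66]
t=3: [69, 63, 68, 63, 64]
t=4: [61, 65, 62, 65, 64]
t=5: [67, 65, 66, 65, 65]
t=6: [63, 64, 64, 64, 64]
t=7: [65, 65, 65, 65, 65]
t=8: [65, 65, 65, 65, 65]
t=9: [65, 65, 65, 65, 65]
t=10: [65, 65, 65, 65, 65]
t=11: [65, 65, 65, 65, 65]

Answer: [65, 65, 65, 65, 65]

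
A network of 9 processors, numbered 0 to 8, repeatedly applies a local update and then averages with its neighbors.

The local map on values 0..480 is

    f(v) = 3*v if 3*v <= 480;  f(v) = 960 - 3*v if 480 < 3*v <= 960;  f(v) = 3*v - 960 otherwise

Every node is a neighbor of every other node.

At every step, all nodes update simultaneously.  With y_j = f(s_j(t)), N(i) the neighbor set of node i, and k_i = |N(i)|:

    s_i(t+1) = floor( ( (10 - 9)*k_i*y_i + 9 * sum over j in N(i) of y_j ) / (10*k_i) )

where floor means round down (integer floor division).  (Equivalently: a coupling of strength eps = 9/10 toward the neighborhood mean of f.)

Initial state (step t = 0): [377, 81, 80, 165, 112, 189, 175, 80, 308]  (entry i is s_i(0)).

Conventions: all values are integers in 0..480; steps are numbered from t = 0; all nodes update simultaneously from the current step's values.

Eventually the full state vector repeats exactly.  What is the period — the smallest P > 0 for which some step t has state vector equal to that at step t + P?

Simulating step by step:
t=0: [377, 81, 80, 165, 112, 189, 175, 80, 308]
t=1: [285, 284, 284, 282, 283, 282, 282, 284, 287]
t=2: [109, 109, 109, 108, 108, 108, 108, 109, 109]
t=3: [325, 325, 325, 325, 325, 325, 325, 325, 325]
t=4: [15, 15, 15, 15, 15, 15, 15, 15, 15]
t=5: [45, 45, 45, 45, 45, 45, 45, 45, 45]
t=6: [135, 135, 135, 135, 135, 135, 135, 135, 135]
t=7: [405, 405, 405, 405, 405, 405, 405, 405, 405]
t=8: [255, 255, 255, 255, 255, 255, 255, 255, 255]
t=9: [195, 195, 195, 195, 195, 195, 195, 195, 195]
t=10: [375, 375, 375, 375, 375, 375, 375, 375, 375]
t=11: [165, 165, 165, 165, 165, 165, 165, 165, 165]
t=12: [465, 465, 465, 465, 465, 465, 465, 465, 465]
t=13: [435, 435, 435, 435, 435, 435, 435, 435, 435]
t=14: [345, 345, 345, 345, 345, 345, 345, 345, 345]
t=15: [75, 75, 75, 75, 75, 75, 75, 75, 75]
t=16: [225, 225, 225, 225, 225, 225, 225, 225, 225]
t=17: [285, 285, 285, 285, 285, 285, 285, 285, 285]
t=18: [105, 105, 105, 105, 105, 105, 105, 105, 105]
t=19: [315, 315, 315, 315, 315, 315, 315, 315, 315]
t=20: [15, 15, 15, 15, 15, 15, 15, 15, 15]

Answer: 16
Key observation: The state at step 4, [15, 15, 15, 15, 15, 15, 15, 15, 15], reappears at step 20 — and no state repeats earlier — so the cycle the system enters has period 16.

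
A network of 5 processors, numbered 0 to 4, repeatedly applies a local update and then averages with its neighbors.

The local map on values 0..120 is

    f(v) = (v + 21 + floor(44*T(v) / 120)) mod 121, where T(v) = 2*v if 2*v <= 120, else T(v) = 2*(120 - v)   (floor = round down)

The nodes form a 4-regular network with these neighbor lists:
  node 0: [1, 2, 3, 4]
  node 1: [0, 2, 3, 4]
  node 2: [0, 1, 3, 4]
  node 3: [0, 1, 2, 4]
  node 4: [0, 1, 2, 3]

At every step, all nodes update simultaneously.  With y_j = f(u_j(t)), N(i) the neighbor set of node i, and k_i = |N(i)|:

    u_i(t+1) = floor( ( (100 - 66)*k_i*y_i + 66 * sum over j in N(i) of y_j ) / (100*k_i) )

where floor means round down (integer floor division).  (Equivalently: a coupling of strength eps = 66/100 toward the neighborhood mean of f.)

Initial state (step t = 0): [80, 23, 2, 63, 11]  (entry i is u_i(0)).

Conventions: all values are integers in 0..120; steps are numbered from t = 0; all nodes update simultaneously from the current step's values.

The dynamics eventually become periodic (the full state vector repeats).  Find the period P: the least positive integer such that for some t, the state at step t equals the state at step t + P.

Answer: 3
Key observation: The state at step 18, [10, 10, 10, 10, 10], reappears at step 21 — and no state repeats earlier — so the cycle the system enters has period 3.

Derivation:
t=0: [80, 23, 2, 63, 11]
t=1: [24, 33, 26, 23, 29]
t=2: [66, 69, 67, 66, 68]
t=3: [5, 5, 5, 5, 5]
t=4: [29, 29, 29, 29, 29]
t=5: [71, 71, 71, 71, 71]
t=6: [6, 6, 6, 6, 6]
t=7: [31, 31, 31, 31, 31]
t=8: [74, 74, 74, 74, 74]
t=9: [7, 7, 7, 7, 7]
t=10: [33, 33, 33, 33, 33]
t=11: [78, 78, 78, 78, 78]
t=12: [8, 8, 8, 8, 8]
t=13: [34, 34, 34, 34, 34]
t=14: [79, 79, 79, 79, 79]
t=15: [9, 9, 9, 9, 9]
t=16: [36, 36, 36, 36, 36]
t=17: [83, 83, 83, 83, 83]
t=18: [10, 10, 10, 10, 10]
t=19: [38, 38, 38, 38, 38]
t=20: [86, 86, 86, 86, 86]
t=21: [10, 10, 10, 10, 10]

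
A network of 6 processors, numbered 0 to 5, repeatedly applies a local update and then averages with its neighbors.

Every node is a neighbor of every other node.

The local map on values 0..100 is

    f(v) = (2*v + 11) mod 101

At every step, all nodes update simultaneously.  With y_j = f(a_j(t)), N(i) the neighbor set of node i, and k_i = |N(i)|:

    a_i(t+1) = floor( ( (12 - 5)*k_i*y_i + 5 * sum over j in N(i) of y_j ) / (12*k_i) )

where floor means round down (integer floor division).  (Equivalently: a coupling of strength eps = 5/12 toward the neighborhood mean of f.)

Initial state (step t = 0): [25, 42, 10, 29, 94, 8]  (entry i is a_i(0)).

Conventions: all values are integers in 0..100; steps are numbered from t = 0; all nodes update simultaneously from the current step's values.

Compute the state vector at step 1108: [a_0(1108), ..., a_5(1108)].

Simulating step by step:
t=0: [25, 42, 10, 29, 94, 8]
t=1: [62, 79, 47, 66, 80, 45]
t=2: [35, 52, 20, 39, 53, 18]
t=3: [65, 31, 50, 69, 32, 48]
t=4: [41, 57, 26, 45, 58, 24]
t=5: [68, 34, 53, 22, 35, 51]
t=6: [47, 63, 32, 51, 64, 30]
t=7: [21, 37, 57, 25, 38, 55]
t=8: [54, 70, 39, 58, 71, 37]
t=9: [35, 51, 71, 39, 52, 69]
t=10: [65, 30, 50, 69, 31, 48]
t=11: [40, 56, 25, 44, 57, 23]
t=12: [75, 40, 60, 79, 41, 58]
t=13: [60, 76, 45, 64, 77, 43]
t=14: [39, 55, 24, 43, 56, 72]
t=15: [72, 38, 57, 76, 39, 55]
t=16: [55, 71, 40, 59, 72, 38]
t=17: [37, 53, 73, 41, 54, 71]
t=18: [69, 34, 54, 73, 35, 52]
t=19: [48, 64, 33, 52, 65, 31]
t=20: [23, 39, 59, 27, 40, 57]
t=21: [58, 74, 43, 62, 75, 41]
t=22: [43, 59, 79, 47, 60, 77]
t=23: [72, 38, 58, 26, 39, 56]
t=24: [55, 71, 41, 59, 72, 39]
t=25: [38, 54, 74, 42, 55, 72]
t=26: [71, 36, 56, 75, 37, 54]
t=27: [52, 68, 37, 56, 69, 35]
t=28: [31, 47, 67, 35, 48, 65]
t=29: [57, 22, 42, 61, 23, 40]
t=30: [41, 57, 77, 45, 58, 75]
t=31: [68, 34, 54, 22, 35, 52]
t=32: [47, 63, 33, 51, 64, 31]
t=33: [22, 38, 58, 26, 39, 56]
t=34: [56, 72, 41, 60, 73, 39]
t=35: [39, 55, 75, 43, 56, 73]
t=36: [73, 38, 58, 77, 39, 56]
t=37: [56, 72, 41, 60, 73, 39]

Answer: [56, 72, 41, 60, 73, 39]
Key observation: The state at step 34, [56, 72, 41, 60, 73, 39], reappears at step 37: the system is in a cycle of period 3 from step 34 on.  Therefore the state at step 1108 equals the state at step 34 + ((1108 - 34) mod 3) = 34, which is [56, 72, 41, 60, 73, 39].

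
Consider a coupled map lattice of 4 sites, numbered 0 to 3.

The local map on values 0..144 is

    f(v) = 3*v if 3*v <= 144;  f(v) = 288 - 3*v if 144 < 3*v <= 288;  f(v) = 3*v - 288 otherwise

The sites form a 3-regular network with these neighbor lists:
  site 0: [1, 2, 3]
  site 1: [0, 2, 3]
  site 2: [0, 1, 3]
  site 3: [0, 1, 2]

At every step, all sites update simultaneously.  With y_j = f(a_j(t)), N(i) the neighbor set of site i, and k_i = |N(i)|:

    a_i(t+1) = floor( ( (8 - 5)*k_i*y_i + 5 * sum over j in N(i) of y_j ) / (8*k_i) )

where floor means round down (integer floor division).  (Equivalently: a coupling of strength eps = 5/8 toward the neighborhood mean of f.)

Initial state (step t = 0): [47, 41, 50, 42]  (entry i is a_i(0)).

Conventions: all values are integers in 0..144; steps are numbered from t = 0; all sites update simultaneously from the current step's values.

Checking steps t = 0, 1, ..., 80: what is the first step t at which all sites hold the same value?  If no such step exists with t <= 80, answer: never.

Simulating step by step:
t=0: [47, 41, 50, 42]  (not all equal)
t=1: [133, 130, 133, 131]  (not all equal)
t=2: [107, 106, 107, 106]  (not all equal)
t=3: [31, 31, 31, 31]  (all equal)

Answer: 3
Key observation: Synchronization is absorbing here: once all sites are equal they stay equal, and step 3 is the first all-equal step.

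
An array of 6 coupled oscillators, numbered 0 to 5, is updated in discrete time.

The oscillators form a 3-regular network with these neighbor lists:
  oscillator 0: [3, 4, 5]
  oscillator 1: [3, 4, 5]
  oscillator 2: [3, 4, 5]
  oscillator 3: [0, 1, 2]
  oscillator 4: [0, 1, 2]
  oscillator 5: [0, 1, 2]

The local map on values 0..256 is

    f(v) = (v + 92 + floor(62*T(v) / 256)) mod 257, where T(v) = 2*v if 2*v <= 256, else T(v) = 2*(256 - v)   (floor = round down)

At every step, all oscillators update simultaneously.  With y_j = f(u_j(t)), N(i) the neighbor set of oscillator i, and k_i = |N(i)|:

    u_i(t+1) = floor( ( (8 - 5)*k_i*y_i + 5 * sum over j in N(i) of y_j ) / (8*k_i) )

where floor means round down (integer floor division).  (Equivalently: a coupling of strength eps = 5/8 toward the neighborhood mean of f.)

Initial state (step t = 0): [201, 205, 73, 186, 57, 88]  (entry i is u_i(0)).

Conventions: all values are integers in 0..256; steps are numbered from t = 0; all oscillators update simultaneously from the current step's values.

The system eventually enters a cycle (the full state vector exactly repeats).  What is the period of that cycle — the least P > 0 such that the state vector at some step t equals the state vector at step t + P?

Answer: 2
Key observation: The state at step 20, [27, 27, 27, 27, 27, 27], reappears at step 22 — and no state repeats earlier — so the cycle the system enters has period 2.

Derivation:
t=0: [201, 205, 73, 186, 57, 88]
t=1: [117, 118, 169, 88, 133, 151]
t=2: [62, 63, 76, 96, 23, 26]
t=3: [171, 171, 178, 207, 166, 168]
t=4: [49, 49, 50, 54, 46, 46]
t=5: [164, 164, 164, 167, 162, 162]
t=6: [43, 43, 43, 43, 42, 42]
t=7: [154, 154, 154, 155, 154, 154]
t=8: [38, 38, 38, 38, 38, 38]
t=9: [148, 148, 148, 148, 148, 148]
t=10: [35, 35, 35, 35, 35, 35]
t=11: [143, 143, 143, 143, 143, 143]
t=12: [32, 32, 32, 32, 32, 32]
t=13: [139, 139, 139, 139, 139, 139]
t=14: [30, 30, 30, 30, 30, 30]
t=15: [136, 136, 136, 136, 136, 136]
t=16: [29, 29, 29, 29, 29, 29]
t=17: [135, 135, 135, 135, 135, 135]
t=18: [28, 28, 28, 28, 28, 28]
t=19: [133, 133, 133, 133, 133, 133]
t=20: [27, 27, 27, 27, 27, 27]
t=21: [132, 132, 132, 132, 132, 132]
t=22: [27, 27, 27, 27, 27, 27]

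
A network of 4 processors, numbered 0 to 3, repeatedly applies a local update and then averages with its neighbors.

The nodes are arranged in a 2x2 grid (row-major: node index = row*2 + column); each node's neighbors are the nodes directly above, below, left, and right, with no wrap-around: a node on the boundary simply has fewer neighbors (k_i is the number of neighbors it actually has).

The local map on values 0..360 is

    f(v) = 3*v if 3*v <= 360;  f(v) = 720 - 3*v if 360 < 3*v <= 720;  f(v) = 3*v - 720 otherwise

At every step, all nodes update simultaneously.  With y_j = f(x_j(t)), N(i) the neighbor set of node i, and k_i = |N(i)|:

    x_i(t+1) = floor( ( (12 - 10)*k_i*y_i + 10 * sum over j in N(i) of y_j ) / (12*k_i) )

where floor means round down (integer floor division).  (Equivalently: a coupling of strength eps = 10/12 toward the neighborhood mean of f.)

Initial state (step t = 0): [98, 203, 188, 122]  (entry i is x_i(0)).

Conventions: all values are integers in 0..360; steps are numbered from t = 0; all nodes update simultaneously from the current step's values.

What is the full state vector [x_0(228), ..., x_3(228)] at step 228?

Answer: [120, 312, 312, 120]
Key observation: The state at step 8, [120, 312, 312, 120], reappears at step 12: the system is in a cycle of period 4 from step 8 on.  Therefore the state at step 228 equals the state at step 8 + ((228 - 8) mod 4) = 8, which is [120, 312, 312, 120].

Derivation:
t=0: [98, 203, 188, 122]
t=1: [160, 288, 296, 170]
t=2: [170, 211, 215, 165]
t=3: [102, 195, 193, 105]
t=4: [166, 281, 282, 167]
t=5: [140, 204, 204, 140]
t=6: [140, 268, 268, 140]
t=7: [120, 264, 264, 120]
t=8: [120, 312, 312, 120]
t=9: [240, 336, 336, 240]
t=10: [240, 48, 48, 240]
t=11: [120, 24, 24, 120]
t=12: [120, 312, 312, 120]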